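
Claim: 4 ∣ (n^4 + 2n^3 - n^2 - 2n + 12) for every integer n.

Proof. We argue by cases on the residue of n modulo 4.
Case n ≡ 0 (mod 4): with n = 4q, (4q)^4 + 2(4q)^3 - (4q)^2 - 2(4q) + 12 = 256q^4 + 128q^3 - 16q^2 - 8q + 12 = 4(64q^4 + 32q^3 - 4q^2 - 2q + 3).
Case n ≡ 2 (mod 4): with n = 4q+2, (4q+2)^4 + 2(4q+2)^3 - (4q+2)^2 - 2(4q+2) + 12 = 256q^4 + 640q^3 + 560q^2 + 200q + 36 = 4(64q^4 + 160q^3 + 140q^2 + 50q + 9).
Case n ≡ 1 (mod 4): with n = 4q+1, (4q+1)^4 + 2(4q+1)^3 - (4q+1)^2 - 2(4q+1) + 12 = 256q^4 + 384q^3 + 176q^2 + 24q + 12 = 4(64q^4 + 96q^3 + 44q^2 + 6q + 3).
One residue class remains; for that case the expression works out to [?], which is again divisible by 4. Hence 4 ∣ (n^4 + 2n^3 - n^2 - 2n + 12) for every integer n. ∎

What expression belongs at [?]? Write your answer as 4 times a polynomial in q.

Only n ≡ 3 (mod 4) is unaccounted for. Put n = 4q+3:
(4q+3)^4 + 2(4q+3)^3 - (4q+3)^2 - 2(4q+3) + 12 expands to 256q^4 + 896q^3 + 1136q^2 + 616q + 132,
and factoring out 4 leaves 4(64q^4 + 224q^3 + 284q^2 + 154q + 33).

4(64q^4 + 224q^3 + 284q^2 + 154q + 33)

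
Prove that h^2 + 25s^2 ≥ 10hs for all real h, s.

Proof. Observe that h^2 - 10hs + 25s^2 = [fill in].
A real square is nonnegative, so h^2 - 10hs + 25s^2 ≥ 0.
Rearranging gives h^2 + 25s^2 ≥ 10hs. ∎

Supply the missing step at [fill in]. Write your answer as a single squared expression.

h^2 - 10hs + 25s^2 is a perfect-square trinomial: the outer terms are (h)^2 and (5s)^2, and the cross term is -2·h·5s.
So h^2 - 10hs + 25s^2 = (h - 5s)^2 ≥ 0.

(h - 5s)^2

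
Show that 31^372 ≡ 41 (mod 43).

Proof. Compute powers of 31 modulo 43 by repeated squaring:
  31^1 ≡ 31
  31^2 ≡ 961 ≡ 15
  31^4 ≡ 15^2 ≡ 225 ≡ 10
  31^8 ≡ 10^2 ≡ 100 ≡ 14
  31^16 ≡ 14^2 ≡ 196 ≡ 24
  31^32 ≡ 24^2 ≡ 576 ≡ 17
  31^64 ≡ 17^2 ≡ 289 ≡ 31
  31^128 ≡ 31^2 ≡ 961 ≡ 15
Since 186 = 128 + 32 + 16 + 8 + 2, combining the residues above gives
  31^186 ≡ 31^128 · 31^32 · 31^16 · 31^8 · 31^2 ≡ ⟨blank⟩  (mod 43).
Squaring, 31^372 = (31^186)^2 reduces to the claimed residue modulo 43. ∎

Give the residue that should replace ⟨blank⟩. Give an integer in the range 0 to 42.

16

Multiply the listed residues: 15 · 17 · 24 · 14 · 15 = 255 → 6120 → 85680 → 1285200.
Reducing modulo 43: 1285200 = 29888·43 + 16, so 31^186 ≡ 16.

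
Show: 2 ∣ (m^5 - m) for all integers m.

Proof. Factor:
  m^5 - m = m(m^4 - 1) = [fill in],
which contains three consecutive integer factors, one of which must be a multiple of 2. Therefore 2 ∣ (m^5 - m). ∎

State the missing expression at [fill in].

m^4 - 1 = (m^2 - 1)(m^2 + 1), and m^2 - 1 = (m-1)(m+1).
So m(m^4 - 1) = (m - 1)m(m + 1)(m^2 + 1).

(m - 1)m(m + 1)(m^2 + 1)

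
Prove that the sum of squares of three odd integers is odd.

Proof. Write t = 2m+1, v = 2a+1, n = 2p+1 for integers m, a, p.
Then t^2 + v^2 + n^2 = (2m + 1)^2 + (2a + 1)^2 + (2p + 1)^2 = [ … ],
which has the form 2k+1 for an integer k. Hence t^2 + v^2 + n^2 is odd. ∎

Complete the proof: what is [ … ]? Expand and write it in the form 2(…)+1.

2(2a^2 + 2a + 2m^2 + 2m + 2p^2 + 2p + 1) + 1

Expanding: (2m + 1)^2 + (2a + 1)^2 + (2p + 1)^2 = 4a^2 + 4a + 4m^2 + 4m + 4p^2 + 4p + 3.
Every term except the constant is even, so this is 2(2a^2 + 2a + 2m^2 + 2m + 2p^2 + 2p + 1) + 1,
and 2a^2 + 2a + 2m^2 + 2m + 2p^2 + 2p + 1 ∈ ℤ gives the required form.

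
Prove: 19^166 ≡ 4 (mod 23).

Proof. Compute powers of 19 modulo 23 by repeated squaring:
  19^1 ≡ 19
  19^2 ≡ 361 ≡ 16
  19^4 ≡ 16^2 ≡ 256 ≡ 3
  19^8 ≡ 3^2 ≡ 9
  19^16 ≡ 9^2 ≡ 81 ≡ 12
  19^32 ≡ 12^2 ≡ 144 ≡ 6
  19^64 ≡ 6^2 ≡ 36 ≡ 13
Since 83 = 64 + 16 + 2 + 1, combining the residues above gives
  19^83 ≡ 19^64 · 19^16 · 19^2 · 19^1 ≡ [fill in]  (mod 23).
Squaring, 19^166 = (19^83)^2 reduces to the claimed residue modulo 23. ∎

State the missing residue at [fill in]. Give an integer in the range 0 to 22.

21

19^64 · 19^16 · 19^2 · 19^1 ≡ 13 · 12 · 16 · 19 = 47424.
47424 mod 23 = 21, so 19^83 ≡ 21 (mod 23).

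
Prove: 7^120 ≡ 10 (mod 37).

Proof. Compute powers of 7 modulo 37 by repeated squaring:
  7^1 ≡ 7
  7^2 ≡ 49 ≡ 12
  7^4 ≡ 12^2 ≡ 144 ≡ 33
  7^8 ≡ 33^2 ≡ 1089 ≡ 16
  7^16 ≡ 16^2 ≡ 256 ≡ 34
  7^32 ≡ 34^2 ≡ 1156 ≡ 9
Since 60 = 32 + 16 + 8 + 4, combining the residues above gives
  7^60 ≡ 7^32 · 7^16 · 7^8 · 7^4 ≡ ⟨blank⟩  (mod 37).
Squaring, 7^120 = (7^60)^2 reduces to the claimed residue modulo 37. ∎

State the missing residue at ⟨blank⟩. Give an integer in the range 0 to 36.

7^32 · 7^16 · 7^8 · 7^4 ≡ 9 · 34 · 16 · 33 = 161568.
161568 mod 37 = 26, so 7^60 ≡ 26 (mod 37).

26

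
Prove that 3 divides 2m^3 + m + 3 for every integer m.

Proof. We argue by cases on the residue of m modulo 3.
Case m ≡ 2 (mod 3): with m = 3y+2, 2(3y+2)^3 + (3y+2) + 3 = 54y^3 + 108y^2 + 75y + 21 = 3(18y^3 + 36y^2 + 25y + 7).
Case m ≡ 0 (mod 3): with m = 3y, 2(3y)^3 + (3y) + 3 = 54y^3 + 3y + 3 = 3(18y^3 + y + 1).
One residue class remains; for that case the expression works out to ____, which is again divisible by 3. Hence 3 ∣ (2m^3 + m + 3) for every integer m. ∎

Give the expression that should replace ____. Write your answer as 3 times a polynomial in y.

3(18y^3 + 18y^2 + 7y + 2)

The residues treated are {2, 0}, so the missing case is m ≡ 1 (mod 3); write m = 3y+1.
Then 2(3y+1)^3 + (3y+1) + 3 = 54y^3 + 54y^2 + 21y + 6 = 3(18y^3 + 18y^2 + 7y + 2).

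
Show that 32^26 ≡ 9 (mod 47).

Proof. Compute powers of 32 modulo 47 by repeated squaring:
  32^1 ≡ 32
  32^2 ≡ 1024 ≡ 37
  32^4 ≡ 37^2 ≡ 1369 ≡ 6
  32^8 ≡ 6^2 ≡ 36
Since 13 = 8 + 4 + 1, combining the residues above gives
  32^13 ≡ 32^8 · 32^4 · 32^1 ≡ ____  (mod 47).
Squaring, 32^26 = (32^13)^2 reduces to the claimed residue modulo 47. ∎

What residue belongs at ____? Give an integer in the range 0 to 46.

3

32^8 · 32^4 · 32^1 ≡ 36 · 6 · 32 = 6912.
6912 mod 47 = 3, so 32^13 ≡ 3 (mod 47).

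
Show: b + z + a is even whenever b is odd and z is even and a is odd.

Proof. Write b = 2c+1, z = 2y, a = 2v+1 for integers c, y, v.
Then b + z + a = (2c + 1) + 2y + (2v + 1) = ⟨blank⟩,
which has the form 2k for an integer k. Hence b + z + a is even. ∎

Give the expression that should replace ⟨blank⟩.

Expanding: (2c + 1) + 2y + (2v + 1) = 2c + 2v + 2y + 2.
Every term is even; pulling out the factor of 2 gives 2(c + v + y + 1).

2(c + v + y + 1)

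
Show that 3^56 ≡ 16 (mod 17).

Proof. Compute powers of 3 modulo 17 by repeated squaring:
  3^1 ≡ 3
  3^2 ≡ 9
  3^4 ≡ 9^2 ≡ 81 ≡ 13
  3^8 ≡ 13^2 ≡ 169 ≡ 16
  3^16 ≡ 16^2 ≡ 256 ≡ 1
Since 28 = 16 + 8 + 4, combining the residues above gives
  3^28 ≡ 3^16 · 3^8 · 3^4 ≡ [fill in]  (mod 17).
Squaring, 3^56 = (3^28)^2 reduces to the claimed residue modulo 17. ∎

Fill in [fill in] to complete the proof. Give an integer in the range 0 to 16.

Multiply the listed residues: 1 · 16 · 13 = 16 → 208.
Reducing modulo 17: 208 = 12·17 + 4, so 3^28 ≡ 4.

4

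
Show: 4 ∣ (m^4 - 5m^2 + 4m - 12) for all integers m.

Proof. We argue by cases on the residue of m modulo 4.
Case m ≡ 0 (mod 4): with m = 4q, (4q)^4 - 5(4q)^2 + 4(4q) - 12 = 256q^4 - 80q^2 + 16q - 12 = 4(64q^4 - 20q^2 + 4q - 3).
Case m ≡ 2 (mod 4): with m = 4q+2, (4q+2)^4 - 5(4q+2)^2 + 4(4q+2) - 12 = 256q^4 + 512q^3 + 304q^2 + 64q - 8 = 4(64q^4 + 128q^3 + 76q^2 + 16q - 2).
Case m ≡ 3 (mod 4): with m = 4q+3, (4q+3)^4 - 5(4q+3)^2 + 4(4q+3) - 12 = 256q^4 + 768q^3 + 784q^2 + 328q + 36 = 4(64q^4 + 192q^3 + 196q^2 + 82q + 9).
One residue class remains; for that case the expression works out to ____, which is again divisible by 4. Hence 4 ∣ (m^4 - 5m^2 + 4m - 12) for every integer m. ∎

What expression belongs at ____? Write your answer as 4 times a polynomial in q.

4(64q^4 + 64q^3 + 4q^2 - 2q - 3)

Only m ≡ 1 (mod 4) is unaccounted for. Put m = 4q+1:
(4q+1)^4 - 5(4q+1)^2 + 4(4q+1) - 12 expands to 256q^4 + 256q^3 + 16q^2 - 8q - 12,
and factoring out 4 leaves 4(64q^4 + 64q^3 + 4q^2 - 2q - 3).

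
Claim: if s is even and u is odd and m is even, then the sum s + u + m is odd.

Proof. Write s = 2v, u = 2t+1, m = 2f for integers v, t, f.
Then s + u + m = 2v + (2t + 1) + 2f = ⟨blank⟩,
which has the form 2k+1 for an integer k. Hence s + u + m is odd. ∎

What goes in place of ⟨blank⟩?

Expanding: 2v + (2t + 1) + 2f = 2f + 2t + 2v + 1.
Every term except the constant is even, so this is 2(f + t + v) + 1,
and f + t + v ∈ ℤ gives the required form.

2(f + t + v) + 1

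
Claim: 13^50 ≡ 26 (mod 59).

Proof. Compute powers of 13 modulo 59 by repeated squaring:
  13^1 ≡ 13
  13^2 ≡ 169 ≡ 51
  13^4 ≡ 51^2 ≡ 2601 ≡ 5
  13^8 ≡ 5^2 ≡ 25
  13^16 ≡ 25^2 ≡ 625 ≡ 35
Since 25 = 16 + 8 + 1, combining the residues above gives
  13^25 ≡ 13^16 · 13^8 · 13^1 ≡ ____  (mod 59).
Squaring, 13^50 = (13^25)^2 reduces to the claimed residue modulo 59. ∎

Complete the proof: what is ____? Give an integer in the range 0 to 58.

47

Multiply the listed residues: 35 · 25 · 13 = 875 → 11375.
Reducing modulo 59: 11375 = 192·59 + 47, so 13^25 ≡ 47.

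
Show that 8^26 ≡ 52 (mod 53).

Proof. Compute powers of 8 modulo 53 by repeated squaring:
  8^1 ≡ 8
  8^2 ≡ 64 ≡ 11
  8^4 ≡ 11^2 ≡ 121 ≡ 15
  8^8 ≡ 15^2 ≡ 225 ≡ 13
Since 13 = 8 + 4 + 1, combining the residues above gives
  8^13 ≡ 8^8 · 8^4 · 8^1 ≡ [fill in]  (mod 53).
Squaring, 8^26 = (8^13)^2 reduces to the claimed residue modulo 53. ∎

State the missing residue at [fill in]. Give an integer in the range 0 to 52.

Multiply the listed residues: 13 · 15 · 8 = 195 → 1560.
Reducing modulo 53: 1560 = 29·53 + 23, so 8^13 ≡ 23.

23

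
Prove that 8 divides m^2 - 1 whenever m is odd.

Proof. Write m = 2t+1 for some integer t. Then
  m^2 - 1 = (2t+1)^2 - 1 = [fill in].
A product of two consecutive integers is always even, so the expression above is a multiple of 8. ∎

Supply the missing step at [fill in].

(2t+1)^2 - 1 = 4t^2 + 4t + 1 - 1 = 4t^2 + 4t = 4t(t+1).
Since t and t+1 are consecutive, t(t+1) is even, and 4·(even) is a multiple of 8.

4t(t + 1)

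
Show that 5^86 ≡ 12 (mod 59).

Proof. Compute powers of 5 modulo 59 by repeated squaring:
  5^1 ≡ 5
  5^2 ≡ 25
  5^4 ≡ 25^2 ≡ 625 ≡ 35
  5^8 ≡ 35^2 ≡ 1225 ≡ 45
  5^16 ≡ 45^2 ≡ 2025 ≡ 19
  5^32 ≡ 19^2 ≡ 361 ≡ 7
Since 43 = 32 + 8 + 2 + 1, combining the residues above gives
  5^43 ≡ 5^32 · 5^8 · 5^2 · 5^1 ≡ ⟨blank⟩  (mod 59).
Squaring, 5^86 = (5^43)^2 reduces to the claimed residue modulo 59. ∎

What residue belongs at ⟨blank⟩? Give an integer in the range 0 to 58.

Multiply the listed residues: 7 · 45 · 25 · 5 = 315 → 7875 → 39375.
Reducing modulo 59: 39375 = 667·59 + 22, so 5^43 ≡ 22.

22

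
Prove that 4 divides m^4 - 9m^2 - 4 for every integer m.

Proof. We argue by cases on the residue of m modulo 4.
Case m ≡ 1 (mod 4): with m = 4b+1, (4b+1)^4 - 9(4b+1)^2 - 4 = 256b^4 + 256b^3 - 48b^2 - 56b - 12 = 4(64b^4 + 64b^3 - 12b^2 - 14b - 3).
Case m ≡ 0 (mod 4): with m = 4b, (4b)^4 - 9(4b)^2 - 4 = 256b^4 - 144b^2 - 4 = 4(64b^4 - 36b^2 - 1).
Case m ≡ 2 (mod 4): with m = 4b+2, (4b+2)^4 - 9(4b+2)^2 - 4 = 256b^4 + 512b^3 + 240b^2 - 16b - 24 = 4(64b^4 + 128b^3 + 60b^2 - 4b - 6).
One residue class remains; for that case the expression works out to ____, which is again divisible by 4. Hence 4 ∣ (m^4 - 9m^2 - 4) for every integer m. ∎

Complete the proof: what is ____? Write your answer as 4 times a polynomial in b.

Only m ≡ 3 (mod 4) is unaccounted for. Put m = 4b+3:
(4b+3)^4 - 9(4b+3)^2 - 4 expands to 256b^4 + 768b^3 + 720b^2 + 216b - 4,
and factoring out 4 leaves 4(64b^4 + 192b^3 + 180b^2 + 54b - 1).

4(64b^4 + 192b^3 + 180b^2 + 54b - 1)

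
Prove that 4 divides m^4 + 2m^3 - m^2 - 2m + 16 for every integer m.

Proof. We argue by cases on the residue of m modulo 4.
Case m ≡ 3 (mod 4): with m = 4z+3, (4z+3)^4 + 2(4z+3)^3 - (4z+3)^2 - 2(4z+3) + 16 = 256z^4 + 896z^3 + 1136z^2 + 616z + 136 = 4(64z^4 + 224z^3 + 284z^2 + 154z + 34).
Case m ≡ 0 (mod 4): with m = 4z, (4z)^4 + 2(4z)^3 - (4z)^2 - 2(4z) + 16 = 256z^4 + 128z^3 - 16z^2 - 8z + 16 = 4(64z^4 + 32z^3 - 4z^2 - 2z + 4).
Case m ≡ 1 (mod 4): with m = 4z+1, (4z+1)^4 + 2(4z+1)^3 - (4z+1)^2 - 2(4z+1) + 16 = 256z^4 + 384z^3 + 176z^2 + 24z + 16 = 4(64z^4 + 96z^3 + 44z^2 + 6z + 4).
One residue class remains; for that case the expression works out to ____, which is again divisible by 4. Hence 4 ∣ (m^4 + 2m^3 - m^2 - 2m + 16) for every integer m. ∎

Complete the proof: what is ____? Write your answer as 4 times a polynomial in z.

4(64z^4 + 160z^3 + 140z^2 + 50z + 10)

Only m ≡ 2 (mod 4) is unaccounted for. Put m = 4z+2:
(4z+2)^4 + 2(4z+2)^3 - (4z+2)^2 - 2(4z+2) + 16 expands to 256z^4 + 640z^3 + 560z^2 + 200z + 40,
and factoring out 4 leaves 4(64z^4 + 160z^3 + 140z^2 + 50z + 10).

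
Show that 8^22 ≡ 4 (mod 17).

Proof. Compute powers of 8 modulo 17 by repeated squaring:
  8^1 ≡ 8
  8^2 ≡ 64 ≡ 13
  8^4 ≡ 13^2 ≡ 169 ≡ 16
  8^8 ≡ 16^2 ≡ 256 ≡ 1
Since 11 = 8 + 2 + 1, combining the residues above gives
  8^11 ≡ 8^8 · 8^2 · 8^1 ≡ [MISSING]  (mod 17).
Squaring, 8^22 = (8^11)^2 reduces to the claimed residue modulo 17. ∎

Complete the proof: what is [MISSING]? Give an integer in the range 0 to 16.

2

8^8 · 8^2 · 8^1 ≡ 1 · 13 · 8 = 104.
104 mod 17 = 2, so 8^11 ≡ 2 (mod 17).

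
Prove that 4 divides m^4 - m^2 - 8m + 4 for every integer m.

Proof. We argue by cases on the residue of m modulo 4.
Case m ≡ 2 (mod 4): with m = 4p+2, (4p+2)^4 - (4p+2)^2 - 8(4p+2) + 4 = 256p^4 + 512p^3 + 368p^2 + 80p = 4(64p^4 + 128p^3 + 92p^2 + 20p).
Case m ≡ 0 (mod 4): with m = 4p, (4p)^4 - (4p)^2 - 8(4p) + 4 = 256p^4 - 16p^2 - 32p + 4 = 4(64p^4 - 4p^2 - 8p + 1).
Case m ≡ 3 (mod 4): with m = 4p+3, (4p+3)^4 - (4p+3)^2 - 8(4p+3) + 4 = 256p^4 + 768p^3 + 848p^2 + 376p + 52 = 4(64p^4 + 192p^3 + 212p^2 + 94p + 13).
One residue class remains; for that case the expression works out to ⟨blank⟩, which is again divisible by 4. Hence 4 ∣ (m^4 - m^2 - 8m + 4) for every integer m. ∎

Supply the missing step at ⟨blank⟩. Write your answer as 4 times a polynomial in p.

The residues treated are {2, 0, 3}, so the missing case is m ≡ 1 (mod 4); write m = 4p+1.
Then (4p+1)^4 - (4p+1)^2 - 8(4p+1) + 4 = 256p^4 + 256p^3 + 80p^2 - 24p - 4 = 4(64p^4 + 64p^3 + 20p^2 - 6p - 1).

4(64p^4 + 64p^3 + 20p^2 - 6p - 1)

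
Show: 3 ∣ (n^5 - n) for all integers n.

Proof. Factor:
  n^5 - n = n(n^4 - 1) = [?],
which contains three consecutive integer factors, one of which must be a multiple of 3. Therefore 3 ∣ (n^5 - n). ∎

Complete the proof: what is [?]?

n^4 - 1 = (n^2 - 1)(n^2 + 1), and n^2 - 1 = (n-1)(n+1).
So n(n^4 - 1) = (n - 1)n(n + 1)(n^2 + 1).

(n - 1)n(n + 1)(n^2 + 1)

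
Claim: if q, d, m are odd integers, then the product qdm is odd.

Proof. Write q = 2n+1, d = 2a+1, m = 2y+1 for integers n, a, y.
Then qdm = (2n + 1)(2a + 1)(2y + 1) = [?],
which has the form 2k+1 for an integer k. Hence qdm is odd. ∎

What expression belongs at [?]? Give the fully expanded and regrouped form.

Expanding: (2n + 1)(2a + 1)(2y + 1) = 8any + 4an + 4ay + 2a + 4ny + 2n + 2y + 1.
Every term except the constant is even, so this is 2(4any + 2an + 2ay + a + 2ny + n + y) + 1,
and 4any + 2an + 2ay + a + 2ny + n + y ∈ ℤ gives the required form.

2(4any + 2an + 2ay + a + 2ny + n + y) + 1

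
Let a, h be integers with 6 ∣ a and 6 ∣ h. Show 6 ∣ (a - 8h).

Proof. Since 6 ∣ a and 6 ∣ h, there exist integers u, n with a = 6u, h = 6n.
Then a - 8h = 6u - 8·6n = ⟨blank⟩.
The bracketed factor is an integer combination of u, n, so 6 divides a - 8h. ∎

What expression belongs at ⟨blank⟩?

Pull the common 6 out of every term: 6u - 8·6n = 6(-8n + u).
-8n + u is an integer, which exhibits the divisibility.

6(-8n + u)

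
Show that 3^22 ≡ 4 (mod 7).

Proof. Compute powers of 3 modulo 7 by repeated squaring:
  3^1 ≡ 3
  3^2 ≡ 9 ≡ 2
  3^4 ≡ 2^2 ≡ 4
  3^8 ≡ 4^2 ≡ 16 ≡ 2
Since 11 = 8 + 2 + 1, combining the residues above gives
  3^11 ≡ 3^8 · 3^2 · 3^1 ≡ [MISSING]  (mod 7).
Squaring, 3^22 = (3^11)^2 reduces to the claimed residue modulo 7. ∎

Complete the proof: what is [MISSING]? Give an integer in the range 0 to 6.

5

Multiply the listed residues: 2 · 2 · 3 = 4 → 12.
Reducing modulo 7: 12 = 1·7 + 5, so 3^11 ≡ 5.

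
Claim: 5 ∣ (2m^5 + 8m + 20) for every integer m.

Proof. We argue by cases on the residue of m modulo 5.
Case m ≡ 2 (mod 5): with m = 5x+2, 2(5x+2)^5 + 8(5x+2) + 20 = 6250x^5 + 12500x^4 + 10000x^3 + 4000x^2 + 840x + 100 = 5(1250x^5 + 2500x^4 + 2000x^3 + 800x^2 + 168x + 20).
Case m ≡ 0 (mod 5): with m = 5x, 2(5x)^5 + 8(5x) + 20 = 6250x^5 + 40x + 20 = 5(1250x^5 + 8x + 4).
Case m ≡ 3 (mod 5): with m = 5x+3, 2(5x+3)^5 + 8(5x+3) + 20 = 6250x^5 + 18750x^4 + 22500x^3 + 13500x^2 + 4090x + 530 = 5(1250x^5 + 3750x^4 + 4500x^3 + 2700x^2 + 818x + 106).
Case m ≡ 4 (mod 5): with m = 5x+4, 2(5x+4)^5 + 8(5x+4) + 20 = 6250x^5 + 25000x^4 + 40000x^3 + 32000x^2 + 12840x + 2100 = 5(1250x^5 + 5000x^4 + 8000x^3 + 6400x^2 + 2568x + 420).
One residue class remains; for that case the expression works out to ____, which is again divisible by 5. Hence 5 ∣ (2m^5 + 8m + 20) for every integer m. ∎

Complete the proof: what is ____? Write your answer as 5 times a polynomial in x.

5(1250x^5 + 1250x^4 + 500x^3 + 100x^2 + 18x + 6)

The residues treated are {2, 0, 3, 4}, so the missing case is m ≡ 1 (mod 5); write m = 5x+1.
Then 2(5x+1)^5 + 8(5x+1) + 20 = 6250x^5 + 6250x^4 + 2500x^3 + 500x^2 + 90x + 30 = 5(1250x^5 + 1250x^4 + 500x^3 + 100x^2 + 18x + 6).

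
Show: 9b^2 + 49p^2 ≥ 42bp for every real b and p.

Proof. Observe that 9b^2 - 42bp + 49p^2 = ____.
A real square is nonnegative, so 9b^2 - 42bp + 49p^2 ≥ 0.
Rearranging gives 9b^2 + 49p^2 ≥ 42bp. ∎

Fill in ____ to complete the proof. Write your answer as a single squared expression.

9b^2 - 42bp + 49p^2 is a perfect-square trinomial: the outer terms are (3b)^2 and (7p)^2, and the cross term is -2·3b·7p.
So 9b^2 - 42bp + 49p^2 = (3b - 7p)^2 ≥ 0.

(3b - 7p)^2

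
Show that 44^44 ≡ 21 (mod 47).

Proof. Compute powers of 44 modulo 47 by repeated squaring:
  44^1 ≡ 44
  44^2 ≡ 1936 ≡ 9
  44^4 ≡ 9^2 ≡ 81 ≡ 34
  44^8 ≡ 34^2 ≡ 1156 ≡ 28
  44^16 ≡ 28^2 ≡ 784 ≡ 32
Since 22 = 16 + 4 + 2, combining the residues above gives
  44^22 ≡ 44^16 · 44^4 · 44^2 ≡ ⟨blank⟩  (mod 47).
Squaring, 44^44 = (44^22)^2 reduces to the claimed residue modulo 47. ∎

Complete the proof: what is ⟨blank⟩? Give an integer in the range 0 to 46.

Multiply the listed residues: 32 · 34 · 9 = 1088 → 9792.
Reducing modulo 47: 9792 = 208·47 + 16, so 44^22 ≡ 16.

16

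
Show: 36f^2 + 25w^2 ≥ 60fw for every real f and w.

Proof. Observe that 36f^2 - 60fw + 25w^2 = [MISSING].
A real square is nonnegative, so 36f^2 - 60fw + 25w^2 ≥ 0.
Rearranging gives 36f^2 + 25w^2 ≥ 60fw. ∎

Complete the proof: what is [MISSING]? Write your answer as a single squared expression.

(6f - 5w)^2

The leading and trailing coefficients are 6^2 and 5^2, and 60 = 2·6·5, so the trinomial is (6f - 5w)^2.
Hence 36f^2 - 60fw + 25w^2 ≥ 0.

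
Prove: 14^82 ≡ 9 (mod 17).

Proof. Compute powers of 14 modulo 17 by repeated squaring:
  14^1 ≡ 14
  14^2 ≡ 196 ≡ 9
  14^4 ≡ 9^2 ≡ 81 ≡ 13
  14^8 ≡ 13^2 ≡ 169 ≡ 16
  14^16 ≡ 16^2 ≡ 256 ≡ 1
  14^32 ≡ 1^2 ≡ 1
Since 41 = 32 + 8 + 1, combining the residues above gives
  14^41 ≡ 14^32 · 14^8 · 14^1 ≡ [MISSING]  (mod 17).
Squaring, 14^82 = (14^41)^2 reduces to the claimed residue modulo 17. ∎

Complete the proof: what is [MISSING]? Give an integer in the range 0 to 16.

14^32 · 14^8 · 14^1 ≡ 1 · 16 · 14 = 224.
224 mod 17 = 3, so 14^41 ≡ 3 (mod 17).

3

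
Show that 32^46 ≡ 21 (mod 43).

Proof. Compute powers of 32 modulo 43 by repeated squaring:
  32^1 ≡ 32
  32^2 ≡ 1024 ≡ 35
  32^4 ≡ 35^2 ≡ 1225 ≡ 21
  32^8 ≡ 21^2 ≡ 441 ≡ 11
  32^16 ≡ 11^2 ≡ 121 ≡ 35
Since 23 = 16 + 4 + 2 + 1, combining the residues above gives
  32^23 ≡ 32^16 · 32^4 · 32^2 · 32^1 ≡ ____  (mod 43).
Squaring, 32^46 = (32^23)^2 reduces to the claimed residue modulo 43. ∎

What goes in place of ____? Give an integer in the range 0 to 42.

8

32^16 · 32^4 · 32^2 · 32^1 ≡ 35 · 21 · 35 · 32 = 823200.
823200 mod 43 = 8, so 32^23 ≡ 8 (mod 43).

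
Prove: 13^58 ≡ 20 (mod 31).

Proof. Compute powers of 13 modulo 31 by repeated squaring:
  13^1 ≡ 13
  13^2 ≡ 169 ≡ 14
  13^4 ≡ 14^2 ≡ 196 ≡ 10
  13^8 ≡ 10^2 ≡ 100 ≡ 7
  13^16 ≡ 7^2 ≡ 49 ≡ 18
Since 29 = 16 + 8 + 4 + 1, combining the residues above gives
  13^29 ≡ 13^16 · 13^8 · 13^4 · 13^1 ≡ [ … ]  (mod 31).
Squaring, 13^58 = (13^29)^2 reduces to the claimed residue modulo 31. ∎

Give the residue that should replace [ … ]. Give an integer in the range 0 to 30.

Multiply the listed residues: 18 · 7 · 10 · 13 = 126 → 1260 → 16380.
Reducing modulo 31: 16380 = 528·31 + 12, so 13^29 ≡ 12.

12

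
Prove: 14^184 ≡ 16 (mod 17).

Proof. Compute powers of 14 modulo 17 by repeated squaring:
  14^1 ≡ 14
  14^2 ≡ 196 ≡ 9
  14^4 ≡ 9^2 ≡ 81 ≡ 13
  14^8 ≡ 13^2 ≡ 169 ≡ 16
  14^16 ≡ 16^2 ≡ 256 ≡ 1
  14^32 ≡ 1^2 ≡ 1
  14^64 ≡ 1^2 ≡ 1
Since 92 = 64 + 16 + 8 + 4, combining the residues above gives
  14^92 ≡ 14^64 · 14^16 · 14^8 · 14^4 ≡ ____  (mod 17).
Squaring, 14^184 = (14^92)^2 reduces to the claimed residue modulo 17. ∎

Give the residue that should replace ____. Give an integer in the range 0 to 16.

4

14^64 · 14^16 · 14^8 · 14^4 ≡ 1 · 1 · 16 · 13 = 208.
208 mod 17 = 4, so 14^92 ≡ 4 (mod 17).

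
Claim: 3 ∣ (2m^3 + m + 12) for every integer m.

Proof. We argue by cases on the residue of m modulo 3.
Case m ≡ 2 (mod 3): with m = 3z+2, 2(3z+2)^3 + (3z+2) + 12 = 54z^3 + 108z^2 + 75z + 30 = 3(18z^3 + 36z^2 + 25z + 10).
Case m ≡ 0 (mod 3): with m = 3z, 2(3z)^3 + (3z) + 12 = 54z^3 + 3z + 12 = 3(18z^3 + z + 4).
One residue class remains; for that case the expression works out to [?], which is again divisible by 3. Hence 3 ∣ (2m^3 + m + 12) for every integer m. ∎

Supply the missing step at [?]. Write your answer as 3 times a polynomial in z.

The residues treated are {2, 0}, so the missing case is m ≡ 1 (mod 3); write m = 3z+1.
Then 2(3z+1)^3 + (3z+1) + 12 = 54z^3 + 54z^2 + 21z + 15 = 3(18z^3 + 18z^2 + 7z + 5).

3(18z^3 + 18z^2 + 7z + 5)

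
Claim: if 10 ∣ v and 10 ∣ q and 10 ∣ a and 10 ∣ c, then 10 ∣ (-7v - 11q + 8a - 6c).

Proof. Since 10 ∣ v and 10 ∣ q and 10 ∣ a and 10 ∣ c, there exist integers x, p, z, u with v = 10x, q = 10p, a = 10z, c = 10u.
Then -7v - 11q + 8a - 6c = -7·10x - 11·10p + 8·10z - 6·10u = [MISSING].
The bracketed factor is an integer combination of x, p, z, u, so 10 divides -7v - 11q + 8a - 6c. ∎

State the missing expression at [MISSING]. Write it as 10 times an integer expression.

Each term has a factor of 10: -7·10x - 11·10p + 8·10z - 6·10u = 10·(-11p - 6u - 7x + 8z).
Since -11p - 6u - 7x + 8z is an integer, 10 ∣ (-7v - 11q + 8a - 6c).

10(-11p - 6u - 7x + 8z)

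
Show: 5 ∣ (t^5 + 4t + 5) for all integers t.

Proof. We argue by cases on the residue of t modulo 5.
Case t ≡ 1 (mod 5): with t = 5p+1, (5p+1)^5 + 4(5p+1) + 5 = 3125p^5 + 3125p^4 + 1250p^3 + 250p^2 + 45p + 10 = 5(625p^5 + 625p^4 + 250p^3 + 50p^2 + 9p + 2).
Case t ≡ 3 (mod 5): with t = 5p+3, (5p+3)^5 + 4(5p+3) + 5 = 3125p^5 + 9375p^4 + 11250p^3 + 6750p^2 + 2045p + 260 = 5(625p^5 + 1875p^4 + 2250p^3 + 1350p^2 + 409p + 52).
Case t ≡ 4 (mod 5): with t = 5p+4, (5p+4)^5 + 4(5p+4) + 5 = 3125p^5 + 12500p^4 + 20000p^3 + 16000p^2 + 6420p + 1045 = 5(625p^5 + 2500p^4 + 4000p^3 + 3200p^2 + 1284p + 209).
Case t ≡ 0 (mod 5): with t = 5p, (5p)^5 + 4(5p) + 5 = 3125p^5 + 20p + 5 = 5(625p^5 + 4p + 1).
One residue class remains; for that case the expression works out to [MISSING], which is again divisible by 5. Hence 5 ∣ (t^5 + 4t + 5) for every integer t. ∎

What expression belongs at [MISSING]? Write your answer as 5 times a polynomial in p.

5(625p^5 + 1250p^4 + 1000p^3 + 400p^2 + 84p + 9)

The residues treated are {1, 3, 4, 0}, so the missing case is t ≡ 2 (mod 5); write t = 5p+2.
Then (5p+2)^5 + 4(5p+2) + 5 = 3125p^5 + 6250p^4 + 5000p^3 + 2000p^2 + 420p + 45 = 5(625p^5 + 1250p^4 + 1000p^3 + 400p^2 + 84p + 9).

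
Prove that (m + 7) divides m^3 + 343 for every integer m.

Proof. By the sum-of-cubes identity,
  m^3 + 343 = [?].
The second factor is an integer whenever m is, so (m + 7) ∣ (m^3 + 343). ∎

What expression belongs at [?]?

(m + 7)(m^2 - 7m + 49)

Polynomial division of m^3 + 343 by m + 7 leaves remainder 0 and quotient m^2 - 7m + 49.
Hence m^3 + 343 = (m + 7)(m^2 - 7m + 49).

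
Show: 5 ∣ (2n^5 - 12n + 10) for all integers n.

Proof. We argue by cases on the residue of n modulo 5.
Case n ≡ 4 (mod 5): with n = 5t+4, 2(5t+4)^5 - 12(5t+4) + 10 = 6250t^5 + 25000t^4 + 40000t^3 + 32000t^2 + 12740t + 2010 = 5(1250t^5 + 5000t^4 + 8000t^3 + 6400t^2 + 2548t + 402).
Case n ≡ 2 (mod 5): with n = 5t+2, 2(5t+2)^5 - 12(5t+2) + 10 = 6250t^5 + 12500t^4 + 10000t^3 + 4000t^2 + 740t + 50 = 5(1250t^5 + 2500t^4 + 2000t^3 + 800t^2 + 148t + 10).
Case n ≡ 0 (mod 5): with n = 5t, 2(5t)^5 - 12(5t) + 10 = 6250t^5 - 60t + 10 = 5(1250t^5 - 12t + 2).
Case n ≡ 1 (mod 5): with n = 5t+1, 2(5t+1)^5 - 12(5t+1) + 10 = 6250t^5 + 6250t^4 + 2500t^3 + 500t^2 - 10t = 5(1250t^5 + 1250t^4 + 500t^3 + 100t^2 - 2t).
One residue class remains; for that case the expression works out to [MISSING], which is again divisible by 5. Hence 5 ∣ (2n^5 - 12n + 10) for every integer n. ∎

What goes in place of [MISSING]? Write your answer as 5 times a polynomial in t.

5(1250t^5 + 3750t^4 + 4500t^3 + 2700t^2 + 798t + 92)

The residues treated are {4, 2, 0, 1}, so the missing case is n ≡ 3 (mod 5); write n = 5t+3.
Then 2(5t+3)^5 - 12(5t+3) + 10 = 6250t^5 + 18750t^4 + 22500t^3 + 13500t^2 + 3990t + 460 = 5(1250t^5 + 3750t^4 + 4500t^3 + 2700t^2 + 798t + 92).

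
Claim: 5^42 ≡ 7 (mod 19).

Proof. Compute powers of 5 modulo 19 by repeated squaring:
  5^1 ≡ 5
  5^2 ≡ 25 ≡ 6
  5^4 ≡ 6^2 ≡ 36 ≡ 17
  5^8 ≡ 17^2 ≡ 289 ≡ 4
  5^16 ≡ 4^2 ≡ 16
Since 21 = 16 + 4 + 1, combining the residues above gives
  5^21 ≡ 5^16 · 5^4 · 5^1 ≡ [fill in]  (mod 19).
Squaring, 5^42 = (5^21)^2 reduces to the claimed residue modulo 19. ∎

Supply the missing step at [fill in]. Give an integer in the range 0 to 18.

5^16 · 5^4 · 5^1 ≡ 16 · 17 · 5 = 1360.
1360 mod 19 = 11, so 5^21 ≡ 11 (mod 19).

11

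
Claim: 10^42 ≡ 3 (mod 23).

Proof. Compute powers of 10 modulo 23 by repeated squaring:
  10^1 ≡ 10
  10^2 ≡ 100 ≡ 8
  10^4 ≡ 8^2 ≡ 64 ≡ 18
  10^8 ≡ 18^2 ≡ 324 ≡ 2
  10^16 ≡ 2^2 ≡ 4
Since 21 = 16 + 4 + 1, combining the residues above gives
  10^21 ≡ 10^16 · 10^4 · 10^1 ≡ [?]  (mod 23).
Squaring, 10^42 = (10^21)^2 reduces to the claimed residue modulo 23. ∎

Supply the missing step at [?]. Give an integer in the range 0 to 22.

10^16 · 10^4 · 10^1 ≡ 4 · 18 · 10 = 720.
720 mod 23 = 7, so 10^21 ≡ 7 (mod 23).

7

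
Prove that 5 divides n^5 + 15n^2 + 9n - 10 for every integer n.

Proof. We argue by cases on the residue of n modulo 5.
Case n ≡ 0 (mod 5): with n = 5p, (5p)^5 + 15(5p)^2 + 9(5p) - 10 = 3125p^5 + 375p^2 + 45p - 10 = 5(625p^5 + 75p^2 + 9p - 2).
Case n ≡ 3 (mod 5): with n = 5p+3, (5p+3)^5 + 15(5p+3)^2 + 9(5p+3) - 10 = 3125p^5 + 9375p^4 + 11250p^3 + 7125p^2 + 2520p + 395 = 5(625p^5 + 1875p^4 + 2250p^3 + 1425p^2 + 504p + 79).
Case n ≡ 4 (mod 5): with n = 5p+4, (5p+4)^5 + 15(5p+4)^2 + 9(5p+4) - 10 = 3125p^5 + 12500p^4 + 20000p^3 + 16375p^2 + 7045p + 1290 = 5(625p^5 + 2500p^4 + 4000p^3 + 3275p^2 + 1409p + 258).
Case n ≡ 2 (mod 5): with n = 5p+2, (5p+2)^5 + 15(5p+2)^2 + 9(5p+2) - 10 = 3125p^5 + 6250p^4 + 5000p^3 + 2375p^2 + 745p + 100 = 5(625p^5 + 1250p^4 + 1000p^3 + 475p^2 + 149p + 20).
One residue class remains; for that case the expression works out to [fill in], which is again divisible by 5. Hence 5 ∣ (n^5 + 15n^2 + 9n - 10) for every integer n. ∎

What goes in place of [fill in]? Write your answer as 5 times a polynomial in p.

The residues treated are {0, 3, 4, 2}, so the missing case is n ≡ 1 (mod 5); write n = 5p+1.
Then (5p+1)^5 + 15(5p+1)^2 + 9(5p+1) - 10 = 3125p^5 + 3125p^4 + 1250p^3 + 625p^2 + 220p + 15 = 5(625p^5 + 625p^4 + 250p^3 + 125p^2 + 44p + 3).

5(625p^5 + 625p^4 + 250p^3 + 125p^2 + 44p + 3)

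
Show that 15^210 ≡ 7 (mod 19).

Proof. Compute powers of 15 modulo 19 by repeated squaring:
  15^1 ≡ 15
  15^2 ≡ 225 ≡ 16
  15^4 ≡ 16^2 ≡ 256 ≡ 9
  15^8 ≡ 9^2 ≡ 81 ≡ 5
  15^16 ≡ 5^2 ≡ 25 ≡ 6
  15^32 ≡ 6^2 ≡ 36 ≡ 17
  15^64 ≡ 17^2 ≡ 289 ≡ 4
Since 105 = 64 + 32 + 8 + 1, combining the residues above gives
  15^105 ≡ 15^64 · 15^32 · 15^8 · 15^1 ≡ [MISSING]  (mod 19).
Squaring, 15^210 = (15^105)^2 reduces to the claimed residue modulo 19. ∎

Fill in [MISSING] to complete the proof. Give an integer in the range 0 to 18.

8

15^64 · 15^32 · 15^8 · 15^1 ≡ 4 · 17 · 5 · 15 = 5100.
5100 mod 19 = 8, so 15^105 ≡ 8 (mod 19).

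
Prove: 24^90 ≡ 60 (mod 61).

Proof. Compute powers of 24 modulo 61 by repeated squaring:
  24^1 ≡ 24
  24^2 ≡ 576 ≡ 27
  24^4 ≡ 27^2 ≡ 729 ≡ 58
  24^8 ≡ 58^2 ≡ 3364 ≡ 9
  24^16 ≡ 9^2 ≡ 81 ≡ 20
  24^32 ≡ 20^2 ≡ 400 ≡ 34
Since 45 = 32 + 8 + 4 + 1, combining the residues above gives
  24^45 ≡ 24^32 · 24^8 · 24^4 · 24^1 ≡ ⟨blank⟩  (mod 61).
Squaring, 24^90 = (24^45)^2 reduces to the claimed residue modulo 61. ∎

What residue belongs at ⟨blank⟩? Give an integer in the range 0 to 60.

24^32 · 24^8 · 24^4 · 24^1 ≡ 34 · 9 · 58 · 24 = 425952.
425952 mod 61 = 50, so 24^45 ≡ 50 (mod 61).

50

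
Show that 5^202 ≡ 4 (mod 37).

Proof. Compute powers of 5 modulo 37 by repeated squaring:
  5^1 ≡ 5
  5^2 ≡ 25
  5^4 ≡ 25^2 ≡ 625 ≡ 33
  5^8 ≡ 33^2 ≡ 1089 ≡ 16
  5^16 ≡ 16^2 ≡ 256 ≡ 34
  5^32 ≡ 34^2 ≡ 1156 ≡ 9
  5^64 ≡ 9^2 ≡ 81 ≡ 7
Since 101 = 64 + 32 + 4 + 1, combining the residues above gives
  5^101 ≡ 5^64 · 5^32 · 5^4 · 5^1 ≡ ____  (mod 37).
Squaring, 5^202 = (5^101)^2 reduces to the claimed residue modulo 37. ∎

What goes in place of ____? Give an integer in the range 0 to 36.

35

5^64 · 5^32 · 5^4 · 5^1 ≡ 7 · 9 · 33 · 5 = 10395.
10395 mod 37 = 35, so 5^101 ≡ 35 (mod 37).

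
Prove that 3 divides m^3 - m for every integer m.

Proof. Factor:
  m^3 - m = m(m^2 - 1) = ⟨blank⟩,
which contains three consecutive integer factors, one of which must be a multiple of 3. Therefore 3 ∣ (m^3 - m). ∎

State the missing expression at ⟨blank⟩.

m(m^2 - 1) = m(m - 1)(m + 1) = (m - 1)m(m + 1).
These three factors are consecutive integers, so their product is divisible by 3.

(m - 1)m(m + 1)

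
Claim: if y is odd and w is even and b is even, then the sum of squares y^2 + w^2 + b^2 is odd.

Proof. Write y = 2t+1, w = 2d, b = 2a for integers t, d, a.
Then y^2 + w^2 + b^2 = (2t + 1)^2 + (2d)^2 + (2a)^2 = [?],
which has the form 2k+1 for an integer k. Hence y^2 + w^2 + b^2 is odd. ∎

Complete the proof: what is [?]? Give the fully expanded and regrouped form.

Expanding: (2t + 1)^2 + (2d)^2 + (2a)^2 = 4a^2 + 4d^2 + 4t^2 + 4t + 1.
Every term except the constant is even, so this is 2(2a^2 + 2d^2 + 2t^2 + 2t) + 1,
and 2a^2 + 2d^2 + 2t^2 + 2t ∈ ℤ gives the required form.

2(2a^2 + 2d^2 + 2t^2 + 2t) + 1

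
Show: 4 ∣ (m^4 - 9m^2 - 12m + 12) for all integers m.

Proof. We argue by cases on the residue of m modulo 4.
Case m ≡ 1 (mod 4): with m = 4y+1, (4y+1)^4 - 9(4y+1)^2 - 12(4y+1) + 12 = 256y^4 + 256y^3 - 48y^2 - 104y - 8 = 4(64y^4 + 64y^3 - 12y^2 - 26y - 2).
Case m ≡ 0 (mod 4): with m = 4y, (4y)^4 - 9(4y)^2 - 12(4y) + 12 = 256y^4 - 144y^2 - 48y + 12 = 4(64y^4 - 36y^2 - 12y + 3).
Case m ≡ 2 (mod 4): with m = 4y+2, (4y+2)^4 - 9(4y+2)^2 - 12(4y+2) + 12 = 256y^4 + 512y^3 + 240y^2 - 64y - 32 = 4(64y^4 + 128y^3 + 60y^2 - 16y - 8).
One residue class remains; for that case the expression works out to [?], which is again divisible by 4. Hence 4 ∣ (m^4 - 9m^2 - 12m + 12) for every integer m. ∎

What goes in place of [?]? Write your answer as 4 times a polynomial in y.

Only m ≡ 3 (mod 4) is unaccounted for. Put m = 4y+3:
(4y+3)^4 - 9(4y+3)^2 - 12(4y+3) + 12 expands to 256y^4 + 768y^3 + 720y^2 + 168y - 24,
and factoring out 4 leaves 4(64y^4 + 192y^3 + 180y^2 + 42y - 6).

4(64y^4 + 192y^3 + 180y^2 + 42y - 6)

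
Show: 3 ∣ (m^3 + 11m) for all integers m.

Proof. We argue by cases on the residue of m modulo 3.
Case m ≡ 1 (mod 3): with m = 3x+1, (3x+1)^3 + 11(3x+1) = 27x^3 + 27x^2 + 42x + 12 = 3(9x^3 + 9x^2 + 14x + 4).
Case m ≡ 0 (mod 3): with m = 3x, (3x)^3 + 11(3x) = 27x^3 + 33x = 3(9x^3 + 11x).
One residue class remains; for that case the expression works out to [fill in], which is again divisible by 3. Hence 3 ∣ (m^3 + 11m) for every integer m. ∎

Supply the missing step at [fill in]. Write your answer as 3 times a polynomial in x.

3(9x^3 + 18x^2 + 23x + 10)

The residues treated are {1, 0}, so the missing case is m ≡ 2 (mod 3); write m = 3x+2.
Then (3x+2)^3 + 11(3x+2) = 27x^3 + 54x^2 + 69x + 30 = 3(9x^3 + 18x^2 + 23x + 10).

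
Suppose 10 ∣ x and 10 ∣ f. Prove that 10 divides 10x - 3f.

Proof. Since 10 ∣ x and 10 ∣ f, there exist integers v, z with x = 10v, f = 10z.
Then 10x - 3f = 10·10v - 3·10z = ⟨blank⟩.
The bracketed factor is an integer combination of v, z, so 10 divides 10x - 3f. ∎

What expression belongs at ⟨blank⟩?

10(10v - 3z)

Each term has a factor of 10: 10·10v - 3·10z = 10·(10v - 3z).
Since 10v - 3z is an integer, 10 ∣ (10x - 3f).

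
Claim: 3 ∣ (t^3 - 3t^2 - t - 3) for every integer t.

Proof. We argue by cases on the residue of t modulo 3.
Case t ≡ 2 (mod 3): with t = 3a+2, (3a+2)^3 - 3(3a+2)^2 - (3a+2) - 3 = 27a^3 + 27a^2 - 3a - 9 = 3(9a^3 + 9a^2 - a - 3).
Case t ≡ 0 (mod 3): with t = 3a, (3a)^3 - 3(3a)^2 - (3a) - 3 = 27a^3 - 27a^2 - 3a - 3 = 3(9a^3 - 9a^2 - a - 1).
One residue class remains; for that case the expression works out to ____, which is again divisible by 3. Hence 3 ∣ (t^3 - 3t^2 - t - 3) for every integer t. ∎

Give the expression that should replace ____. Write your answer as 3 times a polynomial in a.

3(9a^3 - 4a - 2)

Only t ≡ 1 (mod 3) is unaccounted for. Put t = 3a+1:
(3a+1)^3 - 3(3a+1)^2 - (3a+1) - 3 expands to 27a^3 - 12a - 6,
and factoring out 3 leaves 3(9a^3 - 4a - 2).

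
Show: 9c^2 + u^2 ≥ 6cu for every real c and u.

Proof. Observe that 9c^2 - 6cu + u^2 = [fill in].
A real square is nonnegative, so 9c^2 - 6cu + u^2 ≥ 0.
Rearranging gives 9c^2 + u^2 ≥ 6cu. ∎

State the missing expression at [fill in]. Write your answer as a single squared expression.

(3c - u)^2

9c^2 - 6cu + u^2 is a perfect-square trinomial: the outer terms are (3c)^2 and (u)^2, and the cross term is -2·3c·u.
So 9c^2 - 6cu + u^2 = (3c - u)^2 ≥ 0.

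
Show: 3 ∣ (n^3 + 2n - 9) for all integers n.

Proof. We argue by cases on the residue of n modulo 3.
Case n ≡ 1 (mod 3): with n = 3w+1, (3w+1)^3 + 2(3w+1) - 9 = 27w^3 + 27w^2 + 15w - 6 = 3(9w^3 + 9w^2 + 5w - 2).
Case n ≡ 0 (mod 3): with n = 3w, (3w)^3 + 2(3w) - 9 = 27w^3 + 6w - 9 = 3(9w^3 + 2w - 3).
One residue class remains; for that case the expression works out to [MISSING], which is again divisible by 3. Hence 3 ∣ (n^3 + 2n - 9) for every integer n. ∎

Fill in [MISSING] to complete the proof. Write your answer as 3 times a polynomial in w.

Only n ≡ 2 (mod 3) is unaccounted for. Put n = 3w+2:
(3w+2)^3 + 2(3w+2) - 9 expands to 27w^3 + 54w^2 + 42w + 3,
and factoring out 3 leaves 3(9w^3 + 18w^2 + 14w + 1).

3(9w^3 + 18w^2 + 14w + 1)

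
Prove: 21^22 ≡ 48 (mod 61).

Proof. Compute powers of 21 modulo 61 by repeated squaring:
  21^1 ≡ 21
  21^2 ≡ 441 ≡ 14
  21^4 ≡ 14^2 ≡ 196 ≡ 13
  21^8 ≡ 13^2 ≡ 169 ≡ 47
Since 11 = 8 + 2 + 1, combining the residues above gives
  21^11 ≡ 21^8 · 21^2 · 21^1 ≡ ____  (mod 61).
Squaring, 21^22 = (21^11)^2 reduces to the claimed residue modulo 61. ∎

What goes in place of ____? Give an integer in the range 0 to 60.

32

21^8 · 21^2 · 21^1 ≡ 47 · 14 · 21 = 13818.
13818 mod 61 = 32, so 21^11 ≡ 32 (mod 61).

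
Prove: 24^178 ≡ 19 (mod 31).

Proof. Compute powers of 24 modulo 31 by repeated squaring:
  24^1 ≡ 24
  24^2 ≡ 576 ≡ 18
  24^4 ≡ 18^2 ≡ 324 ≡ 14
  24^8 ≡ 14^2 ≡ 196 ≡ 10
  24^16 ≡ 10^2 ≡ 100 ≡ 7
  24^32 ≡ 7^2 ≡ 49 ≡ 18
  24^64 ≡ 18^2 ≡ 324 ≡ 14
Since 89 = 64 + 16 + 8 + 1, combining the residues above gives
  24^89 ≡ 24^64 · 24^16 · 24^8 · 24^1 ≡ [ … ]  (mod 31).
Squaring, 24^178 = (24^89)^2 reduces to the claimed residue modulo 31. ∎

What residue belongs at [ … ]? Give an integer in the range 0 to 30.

22

Multiply the listed residues: 14 · 7 · 10 · 24 = 98 → 980 → 23520.
Reducing modulo 31: 23520 = 758·31 + 22, so 24^89 ≡ 22.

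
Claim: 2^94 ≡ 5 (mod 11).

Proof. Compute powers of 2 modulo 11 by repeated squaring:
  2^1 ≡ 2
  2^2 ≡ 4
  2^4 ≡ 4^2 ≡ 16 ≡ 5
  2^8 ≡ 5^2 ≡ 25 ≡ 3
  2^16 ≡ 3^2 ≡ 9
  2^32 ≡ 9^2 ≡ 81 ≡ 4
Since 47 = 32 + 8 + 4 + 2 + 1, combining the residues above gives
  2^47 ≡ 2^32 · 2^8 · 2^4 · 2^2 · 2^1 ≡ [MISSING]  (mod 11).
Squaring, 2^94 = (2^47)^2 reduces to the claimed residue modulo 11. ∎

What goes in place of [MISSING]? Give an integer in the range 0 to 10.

7

2^32 · 2^8 · 2^4 · 2^2 · 2^1 ≡ 4 · 3 · 5 · 4 · 2 = 480.
480 mod 11 = 7, so 2^47 ≡ 7 (mod 11).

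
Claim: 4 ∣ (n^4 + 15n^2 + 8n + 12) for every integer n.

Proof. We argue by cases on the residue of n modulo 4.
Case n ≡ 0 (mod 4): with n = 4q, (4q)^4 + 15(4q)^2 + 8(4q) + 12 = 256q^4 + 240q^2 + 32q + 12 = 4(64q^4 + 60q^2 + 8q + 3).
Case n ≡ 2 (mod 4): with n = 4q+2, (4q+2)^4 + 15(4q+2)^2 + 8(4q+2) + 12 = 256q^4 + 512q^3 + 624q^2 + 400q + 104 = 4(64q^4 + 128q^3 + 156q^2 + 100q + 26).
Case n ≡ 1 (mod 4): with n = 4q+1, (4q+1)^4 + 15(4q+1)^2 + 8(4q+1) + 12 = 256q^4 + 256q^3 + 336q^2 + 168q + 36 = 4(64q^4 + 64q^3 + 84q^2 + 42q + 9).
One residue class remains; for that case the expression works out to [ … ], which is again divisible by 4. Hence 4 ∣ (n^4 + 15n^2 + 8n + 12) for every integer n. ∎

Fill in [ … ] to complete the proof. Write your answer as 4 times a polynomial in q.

4(64q^4 + 192q^3 + 276q^2 + 206q + 63)

Only n ≡ 3 (mod 4) is unaccounted for. Put n = 4q+3:
(4q+3)^4 + 15(4q+3)^2 + 8(4q+3) + 12 expands to 256q^4 + 768q^3 + 1104q^2 + 824q + 252,
and factoring out 4 leaves 4(64q^4 + 192q^3 + 276q^2 + 206q + 63).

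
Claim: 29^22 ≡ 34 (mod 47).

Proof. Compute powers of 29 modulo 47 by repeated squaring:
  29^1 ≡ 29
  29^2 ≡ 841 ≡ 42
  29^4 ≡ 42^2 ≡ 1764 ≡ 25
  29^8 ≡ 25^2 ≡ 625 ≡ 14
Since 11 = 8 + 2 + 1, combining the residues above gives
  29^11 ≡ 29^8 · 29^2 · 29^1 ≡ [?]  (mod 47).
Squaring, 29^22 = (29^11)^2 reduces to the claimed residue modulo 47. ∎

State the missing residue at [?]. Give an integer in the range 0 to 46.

38

Multiply the listed residues: 14 · 42 · 29 = 588 → 17052.
Reducing modulo 47: 17052 = 362·47 + 38, so 29^11 ≡ 38.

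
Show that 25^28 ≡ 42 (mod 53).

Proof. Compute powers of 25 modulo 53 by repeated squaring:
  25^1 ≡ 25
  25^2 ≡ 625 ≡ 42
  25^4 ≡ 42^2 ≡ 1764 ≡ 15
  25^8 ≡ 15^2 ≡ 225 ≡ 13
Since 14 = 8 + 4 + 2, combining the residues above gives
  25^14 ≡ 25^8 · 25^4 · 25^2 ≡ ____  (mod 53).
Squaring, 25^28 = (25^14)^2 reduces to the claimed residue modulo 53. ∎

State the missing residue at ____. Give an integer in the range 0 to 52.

Multiply the listed residues: 13 · 15 · 42 = 195 → 8190.
Reducing modulo 53: 8190 = 154·53 + 28, so 25^14 ≡ 28.

28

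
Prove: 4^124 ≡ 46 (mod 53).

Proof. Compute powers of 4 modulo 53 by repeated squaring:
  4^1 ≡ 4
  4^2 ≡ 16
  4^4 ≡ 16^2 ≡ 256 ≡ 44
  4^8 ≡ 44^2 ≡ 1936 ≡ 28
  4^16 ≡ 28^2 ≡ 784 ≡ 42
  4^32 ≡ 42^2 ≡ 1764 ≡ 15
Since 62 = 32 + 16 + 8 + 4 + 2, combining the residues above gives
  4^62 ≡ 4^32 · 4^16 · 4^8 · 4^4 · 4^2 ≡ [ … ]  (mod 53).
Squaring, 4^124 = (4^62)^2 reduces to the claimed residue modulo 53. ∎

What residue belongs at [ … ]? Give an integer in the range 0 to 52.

Multiply the listed residues: 15 · 42 · 28 · 44 · 16 = 630 → 17640 → 776160 → 12418560.
Reducing modulo 53: 12418560 = 234312·53 + 24, so 4^62 ≡ 24.

24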